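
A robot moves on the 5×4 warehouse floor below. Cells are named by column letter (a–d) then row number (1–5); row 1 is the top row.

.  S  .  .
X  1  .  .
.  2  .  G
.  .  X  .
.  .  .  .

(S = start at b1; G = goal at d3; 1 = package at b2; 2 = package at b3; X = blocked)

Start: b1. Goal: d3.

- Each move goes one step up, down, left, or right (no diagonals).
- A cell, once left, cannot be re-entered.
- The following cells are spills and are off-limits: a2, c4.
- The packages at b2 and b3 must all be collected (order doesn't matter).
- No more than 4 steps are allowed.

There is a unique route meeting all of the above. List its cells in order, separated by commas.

Any route must reach b2 and b3 and still end at d3 within 4 moves, so the order of the required stops is forced.
Route from b1: down 2 to b3, right 2 to d3 — 4 moves in all.
Check: all required cells visited; 4 ≤ 4 moves.

b1, b2, b3, c3, d3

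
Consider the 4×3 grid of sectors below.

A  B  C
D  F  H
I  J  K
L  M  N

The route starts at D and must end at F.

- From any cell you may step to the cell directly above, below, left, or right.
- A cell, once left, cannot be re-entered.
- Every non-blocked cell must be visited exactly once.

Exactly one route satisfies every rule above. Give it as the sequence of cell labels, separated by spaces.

Need to visit all 12 open cells exactly once, starting at D and ending at F.
Cell A has only two open neighbours (D and B), so the path must pass straight through it: one of those is the cell it's entered from and the other is where it exits.
Route from D: up to A, 2× right (reaching C), 3× down (reaching N), 2× left (reaching L), up to I, right to J, up to F — 11 moves in all.
Check: all 12 open cells covered.

D A B C H K N M L I J F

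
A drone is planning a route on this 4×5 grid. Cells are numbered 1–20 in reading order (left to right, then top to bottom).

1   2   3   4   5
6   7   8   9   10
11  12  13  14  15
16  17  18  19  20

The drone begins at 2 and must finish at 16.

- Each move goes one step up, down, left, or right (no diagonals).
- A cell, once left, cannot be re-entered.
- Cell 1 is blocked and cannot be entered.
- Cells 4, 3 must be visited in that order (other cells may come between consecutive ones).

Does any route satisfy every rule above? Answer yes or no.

Ignoring the required order, 324 revisit-free routes from 2 to 16 pass through all of 4 and 3; the waypoint orders that occur are 3 → 4 (324) — never 4 → 3.

no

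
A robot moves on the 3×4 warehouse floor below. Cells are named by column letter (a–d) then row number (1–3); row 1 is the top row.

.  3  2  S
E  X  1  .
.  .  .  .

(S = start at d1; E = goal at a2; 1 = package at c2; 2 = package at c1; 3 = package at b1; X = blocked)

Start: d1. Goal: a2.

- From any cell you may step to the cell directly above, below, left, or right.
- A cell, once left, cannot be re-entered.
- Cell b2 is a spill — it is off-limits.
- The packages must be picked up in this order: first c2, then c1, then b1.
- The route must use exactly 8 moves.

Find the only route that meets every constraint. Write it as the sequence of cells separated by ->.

d1 -> d2 -> d3 -> c3 -> c2 -> c1 -> b1 -> a1 -> a2

The waypoints must appear in the order c2, c1, b1, with no cell reused.
Route from d1: down 2 to d3, left 1 to c3, up 2 to c1, left 2 to a1, down 1 to a2 — 8 moves in all.
Check: order respected (1 at step 4, 2 at step 5, 3 at step 6); 8 moves as required.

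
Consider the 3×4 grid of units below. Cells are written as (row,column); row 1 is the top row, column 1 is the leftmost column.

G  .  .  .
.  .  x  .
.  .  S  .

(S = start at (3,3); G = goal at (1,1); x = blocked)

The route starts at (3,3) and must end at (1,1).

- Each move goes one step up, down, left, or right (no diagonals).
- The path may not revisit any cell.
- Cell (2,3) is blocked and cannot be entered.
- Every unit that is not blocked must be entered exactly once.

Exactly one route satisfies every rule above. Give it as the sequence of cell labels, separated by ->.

Need to visit all 11 open cells exactly once, starting at (3,3) and ending at (1,1).
Cell (3,4) has only two open neighbours ((2,4) and (3,3)), so the path must pass straight through it: one of those is the cell it's entered from and the other is where it exits.
Route from (3,3): right to (3,4), 2× up (reaching (1,4)), 2× left (reaching (1,2)), 2× down (reaching (3,2)), left to (3,1), 2× up (reaching (1,1)) — 10 moves in all.
Check: all 11 open cells covered.

(3,3) -> (3,4) -> (2,4) -> (1,4) -> (1,3) -> (1,2) -> (2,2) -> (3,2) -> (3,1) -> (2,1) -> (1,1)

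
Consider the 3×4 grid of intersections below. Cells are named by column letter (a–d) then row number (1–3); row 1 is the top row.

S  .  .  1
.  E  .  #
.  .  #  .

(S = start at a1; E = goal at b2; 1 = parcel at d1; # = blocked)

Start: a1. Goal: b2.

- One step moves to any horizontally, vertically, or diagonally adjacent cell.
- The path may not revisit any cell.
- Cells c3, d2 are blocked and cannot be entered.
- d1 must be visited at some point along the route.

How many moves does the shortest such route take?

5

Any route passes through d1 somewhere between a1 and b2. Summing Chebyshev distances along the two legs (a1 → d1 → b2) gives a lower bound of 3 + 2 = 5 moves.
A route of 5 moves achieves this: a1 → b1 → c1 → d1 → c2 → b2.
Since 5 matches the lower bound, it is optimal.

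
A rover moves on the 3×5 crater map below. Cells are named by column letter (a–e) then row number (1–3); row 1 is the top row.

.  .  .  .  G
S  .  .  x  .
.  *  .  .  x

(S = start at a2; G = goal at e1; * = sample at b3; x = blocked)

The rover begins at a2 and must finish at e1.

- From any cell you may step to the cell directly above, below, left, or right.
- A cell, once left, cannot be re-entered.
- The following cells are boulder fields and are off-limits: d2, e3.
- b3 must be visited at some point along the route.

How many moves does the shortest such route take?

Any route passes through b3 somewhere between a2 and e1. Summing Manhattan distances along the two legs (a2 → b3 → e1) gives a lower bound of 2 + 5 = 7 moves.
A route of 7 moves achieves this: a2 → a3 → b3 → b2 → b1 → c1 → d1 → e1.
Since 7 matches the lower bound, it is optimal.

7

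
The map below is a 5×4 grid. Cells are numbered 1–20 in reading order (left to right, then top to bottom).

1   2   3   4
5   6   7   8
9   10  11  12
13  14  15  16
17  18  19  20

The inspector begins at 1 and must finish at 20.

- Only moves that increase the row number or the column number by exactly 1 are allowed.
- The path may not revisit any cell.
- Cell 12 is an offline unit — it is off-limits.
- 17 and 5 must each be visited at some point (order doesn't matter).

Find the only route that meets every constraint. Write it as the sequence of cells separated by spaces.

1 5 9 13 17 18 19 20

Moves only go right or down, so the column and row indices never decrease.
Route from 1: 4× down (reaching 17), 3× right (reaching 20) — 7 moves in all.
Check: all required cells visited.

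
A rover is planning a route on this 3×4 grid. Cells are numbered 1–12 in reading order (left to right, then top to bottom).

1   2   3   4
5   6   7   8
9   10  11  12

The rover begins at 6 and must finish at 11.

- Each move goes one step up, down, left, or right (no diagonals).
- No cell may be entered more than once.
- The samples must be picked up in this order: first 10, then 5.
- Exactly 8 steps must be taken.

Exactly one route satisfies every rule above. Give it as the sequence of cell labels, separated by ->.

The waypoints must appear in the order 10, 5, with no cell reused.
Route from 6: down 1 to 10, left 1 to 9, up 2 to 1, right 2 to 3, down 2 to 11 — 8 moves in all.
Check: order respected (10 at step 1, 5 at step 3); 8 moves as required.

6 -> 10 -> 9 -> 5 -> 1 -> 2 -> 3 -> 7 -> 11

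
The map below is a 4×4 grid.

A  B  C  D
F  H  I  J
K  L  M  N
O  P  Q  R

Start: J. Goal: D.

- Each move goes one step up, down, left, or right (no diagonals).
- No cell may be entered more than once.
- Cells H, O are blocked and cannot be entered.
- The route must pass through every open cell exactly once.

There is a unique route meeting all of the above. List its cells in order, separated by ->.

J -> I -> M -> N -> R -> Q -> P -> L -> K -> F -> A -> B -> C -> D

Need to visit all 14 open cells exactly once, starting at J and ending at D.
Cell K has only two open neighbours (F and L), so the path must pass straight through it: one of those is the cell it's entered from and the other is where it exits.
Route from J: left to I, down to M, right to N, down to R, 2× left (reaching P), up to L, left to K, 2× up (reaching A), 3× right (reaching D) — 13 moves in all.
Check: all 14 open cells covered.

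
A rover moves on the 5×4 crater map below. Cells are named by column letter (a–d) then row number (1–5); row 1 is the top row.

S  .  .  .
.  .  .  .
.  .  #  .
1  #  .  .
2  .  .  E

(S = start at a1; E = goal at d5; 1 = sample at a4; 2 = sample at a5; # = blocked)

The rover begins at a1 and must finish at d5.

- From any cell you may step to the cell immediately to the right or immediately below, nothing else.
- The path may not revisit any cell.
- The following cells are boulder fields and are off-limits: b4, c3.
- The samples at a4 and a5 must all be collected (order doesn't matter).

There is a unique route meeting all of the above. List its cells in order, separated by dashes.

Moves only go right or down, so the column and row indices never decrease.
Route from a1: down 4 to a5, right 3 to d5 — 7 moves in all.
Check: all required cells visited.

a1 - a2 - a3 - a4 - a5 - b5 - c5 - d5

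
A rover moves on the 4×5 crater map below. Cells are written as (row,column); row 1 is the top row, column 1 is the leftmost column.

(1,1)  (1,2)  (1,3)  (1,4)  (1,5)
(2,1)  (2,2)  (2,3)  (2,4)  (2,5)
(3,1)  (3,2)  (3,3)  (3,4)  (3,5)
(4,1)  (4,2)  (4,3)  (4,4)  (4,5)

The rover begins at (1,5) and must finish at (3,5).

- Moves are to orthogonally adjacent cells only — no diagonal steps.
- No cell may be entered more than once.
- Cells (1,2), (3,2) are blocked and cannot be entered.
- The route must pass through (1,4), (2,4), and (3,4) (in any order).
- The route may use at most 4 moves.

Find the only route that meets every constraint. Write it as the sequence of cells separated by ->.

The budget equals the shortest possible length, so every move has to be on a shortest route through the required cells.
Route from (1,5): left to (1,4), 2× down (reaching (3,4)), right to (3,5) — 4 moves in all.
Check: all required cells visited; 4 ≤ 4 moves.

(1,5) -> (1,4) -> (2,4) -> (3,4) -> (3,5)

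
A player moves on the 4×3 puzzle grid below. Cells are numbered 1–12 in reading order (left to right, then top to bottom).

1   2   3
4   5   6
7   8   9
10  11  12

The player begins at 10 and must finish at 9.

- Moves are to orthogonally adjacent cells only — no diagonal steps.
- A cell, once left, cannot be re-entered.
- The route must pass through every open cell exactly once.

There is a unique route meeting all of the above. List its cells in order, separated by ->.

Need to visit all 12 open cells exactly once, starting at 10 and ending at 9.
Cell 3 has only two open neighbours (6 and 2), so the path must pass straight through it: one of those is the cell it's entered from and the other is where it exits.
Route from 10: up 3 to 1, right 2 to 3, down 1 to 6, left 1 to 5, down 2 to 11, right 1 to 12, up 1 to 9 — 11 moves in all.
Check: all 12 open cells covered.

10 -> 7 -> 4 -> 1 -> 2 -> 3 -> 6 -> 5 -> 8 -> 11 -> 12 -> 9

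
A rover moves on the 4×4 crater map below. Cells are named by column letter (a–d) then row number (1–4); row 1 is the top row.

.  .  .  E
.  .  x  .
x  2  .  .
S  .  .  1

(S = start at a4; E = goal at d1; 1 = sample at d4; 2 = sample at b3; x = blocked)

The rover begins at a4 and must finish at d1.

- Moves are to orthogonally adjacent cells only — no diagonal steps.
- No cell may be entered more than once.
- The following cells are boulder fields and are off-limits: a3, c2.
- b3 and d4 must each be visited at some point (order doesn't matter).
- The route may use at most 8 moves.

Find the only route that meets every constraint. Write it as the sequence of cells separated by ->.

a4 -> b4 -> b3 -> c3 -> c4 -> d4 -> d3 -> d2 -> d1

The budget equals the shortest possible length, so every move has to be on a shortest route through the required cells.
Route from a4: right 1 to b4, up 1 to b3, right 1 to c3, down 1 to c4, right 1 to d4, up 3 to d1 — 8 moves in all.
Check: all required cells visited; 8 ≤ 8 moves.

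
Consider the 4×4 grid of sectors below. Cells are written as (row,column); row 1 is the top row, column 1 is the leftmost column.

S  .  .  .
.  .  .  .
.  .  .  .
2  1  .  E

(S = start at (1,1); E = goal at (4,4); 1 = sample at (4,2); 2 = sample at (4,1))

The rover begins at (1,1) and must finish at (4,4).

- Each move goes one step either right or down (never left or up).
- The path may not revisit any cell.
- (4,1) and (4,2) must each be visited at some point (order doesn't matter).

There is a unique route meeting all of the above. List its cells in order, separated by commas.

Moves only go right or down, so the column and row indices never decrease.
Route from (1,1): 3× down (reaching (4,1)), 3× right (reaching (4,4)) — 6 moves in all.
Check: all required cells visited.

(1,1), (2,1), (3,1), (4,1), (4,2), (4,3), (4,4)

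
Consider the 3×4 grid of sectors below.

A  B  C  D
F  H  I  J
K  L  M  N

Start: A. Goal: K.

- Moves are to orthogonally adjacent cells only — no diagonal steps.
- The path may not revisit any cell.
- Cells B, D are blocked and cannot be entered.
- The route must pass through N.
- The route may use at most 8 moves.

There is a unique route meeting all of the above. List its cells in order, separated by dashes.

A - F - H - I - J - N - M - L - K

Any route must reach N and still end at K within 8 moves, so the order of the required stops is forced.
Route from A: down 1 to F, right 3 to J, down 1 to N, left 3 to K — 8 moves in all.
Check: all required cells visited; 8 ≤ 8 moves.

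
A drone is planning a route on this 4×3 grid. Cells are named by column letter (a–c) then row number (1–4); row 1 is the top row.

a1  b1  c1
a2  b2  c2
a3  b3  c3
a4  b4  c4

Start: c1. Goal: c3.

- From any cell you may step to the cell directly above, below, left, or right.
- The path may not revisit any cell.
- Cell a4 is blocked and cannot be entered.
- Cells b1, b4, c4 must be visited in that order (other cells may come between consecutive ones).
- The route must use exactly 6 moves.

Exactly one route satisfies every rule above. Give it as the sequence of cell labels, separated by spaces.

The waypoints must appear in the order b1, b4, c4, with no cell reused.
Route from c1: left 1 to b1, down 3 to b4, right 1 to c4, up 1 to c3 — 6 moves in all.
Check: order respected (b1 at step 1, b4 at step 4, c4 at step 5); 6 moves as required.

c1 b1 b2 b3 b4 c4 c3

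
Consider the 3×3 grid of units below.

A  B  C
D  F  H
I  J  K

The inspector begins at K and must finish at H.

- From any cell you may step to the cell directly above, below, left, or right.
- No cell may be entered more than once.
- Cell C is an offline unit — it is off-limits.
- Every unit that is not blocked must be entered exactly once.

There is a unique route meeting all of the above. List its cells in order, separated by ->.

K -> J -> I -> D -> A -> B -> F -> H

Need to visit all 8 open cells exactly once, starting at K and ending at H.
Cell I has only two open neighbours (D and J), so the path must pass straight through it: one of those is the cell it's entered from and the other is where it exits.
Route from K: 2× left (reaching I), 2× up (reaching A), right to B, down to F, right to H — 7 moves in all.
Check: all 8 open cells covered.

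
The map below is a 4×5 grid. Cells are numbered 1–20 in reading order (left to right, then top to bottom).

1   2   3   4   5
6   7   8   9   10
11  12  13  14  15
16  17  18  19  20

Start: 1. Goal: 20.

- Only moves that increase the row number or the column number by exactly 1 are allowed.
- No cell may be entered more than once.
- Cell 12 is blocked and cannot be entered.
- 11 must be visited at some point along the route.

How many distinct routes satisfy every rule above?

A right/down-only route from 1 to 20 makes exactly 3 down-moves and 4 right-moves in some order.
With no other constraints that would be C(7,3) = 35 routes.
Split at 11 and multiply the segment counts (each segment already excludes blocked cells): 1→11: 1; 11→20: 1; product = 1.
That gives 1 route.

1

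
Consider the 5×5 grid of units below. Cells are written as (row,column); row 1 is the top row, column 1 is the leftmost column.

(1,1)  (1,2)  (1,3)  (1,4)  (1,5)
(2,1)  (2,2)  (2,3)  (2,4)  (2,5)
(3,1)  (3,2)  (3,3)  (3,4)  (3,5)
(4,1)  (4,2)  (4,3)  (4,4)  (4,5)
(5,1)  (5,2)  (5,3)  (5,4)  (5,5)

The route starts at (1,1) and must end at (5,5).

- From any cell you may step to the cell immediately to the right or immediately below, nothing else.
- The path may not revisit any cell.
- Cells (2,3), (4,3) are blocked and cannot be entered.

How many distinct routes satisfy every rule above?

A right/down-only route from (1,1) to (5,5) makes exactly 4 down-moves and 4 right-moves in some order.
With no other constraints that would be C(8,4) = 70 routes.
Subtract routes through each blocked cell (inclusion–exclusion for overlaps): − through (2,3): 30 − through (4,3): 30 + through (2,3)&(4,3): 9 → 19.
That gives 19 routes.

19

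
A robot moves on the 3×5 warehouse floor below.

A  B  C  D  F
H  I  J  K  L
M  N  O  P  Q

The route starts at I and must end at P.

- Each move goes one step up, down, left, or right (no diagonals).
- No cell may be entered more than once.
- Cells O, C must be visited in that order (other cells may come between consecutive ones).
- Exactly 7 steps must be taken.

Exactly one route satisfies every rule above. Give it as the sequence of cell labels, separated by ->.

I -> N -> O -> J -> C -> D -> K -> P

The waypoints must appear in the order O, C, with no cell reused.
Route from I: down 1 to N, right 1 to O, up 2 to C, right 1 to D, down 2 to P — 7 moves in all.
Check: order respected (O at step 2, C at step 4); 7 moves as required.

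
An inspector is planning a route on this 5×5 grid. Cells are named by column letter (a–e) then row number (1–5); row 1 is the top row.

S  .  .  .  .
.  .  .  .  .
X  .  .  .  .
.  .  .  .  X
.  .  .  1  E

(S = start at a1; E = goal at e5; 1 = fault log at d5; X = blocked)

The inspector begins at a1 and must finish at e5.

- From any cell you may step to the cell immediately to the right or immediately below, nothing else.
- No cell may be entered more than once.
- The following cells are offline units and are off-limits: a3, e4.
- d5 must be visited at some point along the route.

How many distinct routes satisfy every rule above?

A right/down-only route from a1 to e5 makes exactly 4 down-moves and 4 right-moves in some order.
With no other constraints that would be C(8,4) = 70 routes.
Split at d5 and multiply the segment counts (each segment already excludes blocked cells): a1→d5: 25; d5→e5: 1; product = 25.
That gives 25 routes.

25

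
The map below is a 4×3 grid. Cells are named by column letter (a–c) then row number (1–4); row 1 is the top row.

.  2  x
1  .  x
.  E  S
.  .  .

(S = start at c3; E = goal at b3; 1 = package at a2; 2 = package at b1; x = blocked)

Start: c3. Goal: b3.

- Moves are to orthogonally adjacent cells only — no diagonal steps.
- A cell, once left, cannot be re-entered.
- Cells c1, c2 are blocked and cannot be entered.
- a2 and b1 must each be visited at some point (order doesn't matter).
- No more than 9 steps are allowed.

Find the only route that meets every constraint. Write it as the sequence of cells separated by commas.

c3, c4, b4, a4, a3, a2, a1, b1, b2, b3

The budget equals the shortest possible length, so every move has to be on a shortest route through the required cells.
Route from c3: down to c4, 2× left (reaching a4), 3× up (reaching a1), right to b1, 2× down (reaching b3) — 9 moves in all.
Check: all required cells visited; 9 ≤ 9 moves.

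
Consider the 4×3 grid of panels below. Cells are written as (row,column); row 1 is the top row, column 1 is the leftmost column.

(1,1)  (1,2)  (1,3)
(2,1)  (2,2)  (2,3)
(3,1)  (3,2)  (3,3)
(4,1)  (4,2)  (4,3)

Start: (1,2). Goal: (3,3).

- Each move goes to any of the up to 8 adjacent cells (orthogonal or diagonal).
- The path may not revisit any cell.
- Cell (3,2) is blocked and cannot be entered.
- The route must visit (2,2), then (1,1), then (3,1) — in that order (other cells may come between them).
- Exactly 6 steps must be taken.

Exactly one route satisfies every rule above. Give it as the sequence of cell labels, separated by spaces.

The waypoints must appear in the order (2,2), (1,1), (3,1), with no cell reused.
Route from (1,2): down to (2,2), up-left to (1,1), 2× down (reaching (3,1)), down-right to (4,2), up-right to (3,3) — 6 moves in all.
Check: order respected ((2,2) at step 1, (1,1) at step 2, (3,1) at step 4); 6 moves as required.

(1,2) (2,2) (1,1) (2,1) (3,1) (4,2) (3,3)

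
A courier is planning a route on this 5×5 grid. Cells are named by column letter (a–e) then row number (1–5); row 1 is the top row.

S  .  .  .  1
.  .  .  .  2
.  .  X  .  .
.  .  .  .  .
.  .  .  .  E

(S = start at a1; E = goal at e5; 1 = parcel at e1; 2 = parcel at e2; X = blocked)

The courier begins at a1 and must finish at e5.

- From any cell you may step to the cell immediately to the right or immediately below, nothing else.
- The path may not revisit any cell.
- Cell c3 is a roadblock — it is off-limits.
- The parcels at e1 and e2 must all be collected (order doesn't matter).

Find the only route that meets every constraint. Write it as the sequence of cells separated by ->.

a1 -> b1 -> c1 -> d1 -> e1 -> e2 -> e3 -> e4 -> e5

Moves only go right or down, so the column and row indices never decrease.
Route from a1: 4× right (reaching e1), 4× down (reaching e5) — 8 moves in all.
Check: all required cells visited.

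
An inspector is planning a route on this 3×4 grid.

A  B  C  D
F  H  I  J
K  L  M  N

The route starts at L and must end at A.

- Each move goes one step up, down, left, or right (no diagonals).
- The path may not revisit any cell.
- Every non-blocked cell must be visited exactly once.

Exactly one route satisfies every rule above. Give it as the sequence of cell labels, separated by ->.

L -> K -> F -> H -> I -> M -> N -> J -> D -> C -> B -> A

Need to visit all 12 open cells exactly once, starting at L and ending at A.
Route from L: left to K, up to F, 2× right (reaching I), down to M, right to N, 2× up (reaching D), 3× left (reaching A) — 11 moves in all.
Check: all 12 open cells covered.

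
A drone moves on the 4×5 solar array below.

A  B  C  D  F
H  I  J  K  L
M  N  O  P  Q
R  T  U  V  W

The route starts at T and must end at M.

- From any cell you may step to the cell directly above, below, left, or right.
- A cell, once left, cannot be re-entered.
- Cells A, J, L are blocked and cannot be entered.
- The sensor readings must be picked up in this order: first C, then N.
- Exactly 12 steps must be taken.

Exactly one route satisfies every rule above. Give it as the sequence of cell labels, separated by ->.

The waypoints must appear in the order C, N, with no cell reused.
Route from T: right 3 to W, up 1 to Q, left 1 to P, up 2 to D, left 2 to B, down 2 to N, left 1 to M — 12 moves in all.
Check: order respected (C at step 8, N at step 11); 12 moves as required.

T -> U -> V -> W -> Q -> P -> K -> D -> C -> B -> I -> N -> M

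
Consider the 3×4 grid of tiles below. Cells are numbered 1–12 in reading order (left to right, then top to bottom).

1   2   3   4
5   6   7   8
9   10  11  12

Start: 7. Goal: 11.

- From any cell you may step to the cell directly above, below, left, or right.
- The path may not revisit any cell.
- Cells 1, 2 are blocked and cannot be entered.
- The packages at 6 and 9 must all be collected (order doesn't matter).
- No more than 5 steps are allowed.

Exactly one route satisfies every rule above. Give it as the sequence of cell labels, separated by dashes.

Any route must reach 6 and 9 and still end at 11 within 5 moves, so the order of the required stops is forced.
Route from 7: 2× left (reaching 5), down to 9, 2× right (reaching 11) — 5 moves in all.
Check: all required cells visited; 5 ≤ 5 moves.

7 - 6 - 5 - 9 - 10 - 11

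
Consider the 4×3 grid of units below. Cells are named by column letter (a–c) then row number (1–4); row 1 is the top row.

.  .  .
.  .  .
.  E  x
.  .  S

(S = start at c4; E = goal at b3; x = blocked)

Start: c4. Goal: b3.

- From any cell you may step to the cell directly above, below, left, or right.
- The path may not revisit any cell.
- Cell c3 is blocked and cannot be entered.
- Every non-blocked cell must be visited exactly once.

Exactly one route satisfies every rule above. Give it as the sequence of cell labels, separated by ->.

c4 -> b4 -> a4 -> a3 -> a2 -> a1 -> b1 -> c1 -> c2 -> b2 -> b3

Need to visit all 11 open cells exactly once, starting at c4 and ending at b3.
Route from c4: left 2 to a4, up 3 to a1, right 2 to c1, down 1 to c2, left 1 to b2, down 1 to b3 — 10 moves in all.
Check: all 11 open cells covered.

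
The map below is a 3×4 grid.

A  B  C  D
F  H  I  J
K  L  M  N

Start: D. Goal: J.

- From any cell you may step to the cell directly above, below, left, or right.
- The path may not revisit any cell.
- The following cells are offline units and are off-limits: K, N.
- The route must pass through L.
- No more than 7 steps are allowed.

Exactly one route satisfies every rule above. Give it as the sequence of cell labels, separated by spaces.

Any route must reach L and still end at J within 7 moves, so the order of the required stops is forced.
Route from D: left 2 to B, down 2 to L, right 1 to M, up 1 to I, right 1 to J — 7 moves in all.
Check: all required cells visited; 7 ≤ 7 moves.

D C B H L M I J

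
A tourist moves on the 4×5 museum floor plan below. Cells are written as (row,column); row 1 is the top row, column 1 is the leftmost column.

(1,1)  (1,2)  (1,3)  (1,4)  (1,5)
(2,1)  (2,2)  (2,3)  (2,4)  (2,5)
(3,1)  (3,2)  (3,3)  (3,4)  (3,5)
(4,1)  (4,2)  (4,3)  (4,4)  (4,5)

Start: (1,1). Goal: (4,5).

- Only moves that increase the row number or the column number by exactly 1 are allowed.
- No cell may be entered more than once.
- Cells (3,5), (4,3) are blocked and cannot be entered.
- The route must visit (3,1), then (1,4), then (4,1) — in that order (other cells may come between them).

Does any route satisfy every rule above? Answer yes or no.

no

(1,4) lies above (3,1), so going from (3,1) to (1,4) would need an upward move — but moves only go right/down, so (3,1) cannot be visited before (1,4).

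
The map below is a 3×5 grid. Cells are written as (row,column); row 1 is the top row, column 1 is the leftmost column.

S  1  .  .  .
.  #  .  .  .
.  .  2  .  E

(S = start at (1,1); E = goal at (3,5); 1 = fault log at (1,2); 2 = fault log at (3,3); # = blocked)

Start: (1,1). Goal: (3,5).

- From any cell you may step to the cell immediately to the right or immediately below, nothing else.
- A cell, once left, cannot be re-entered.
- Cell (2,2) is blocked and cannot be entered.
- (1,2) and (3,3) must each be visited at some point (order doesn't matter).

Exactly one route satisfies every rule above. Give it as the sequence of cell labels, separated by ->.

(1,1) -> (1,2) -> (1,3) -> (2,3) -> (3,3) -> (3,4) -> (3,5)

Moves only go right or down, so the column and row indices never decrease.
Route from (1,1): 2× right (reaching (1,3)), 2× down (reaching (3,3)), 2× right (reaching (3,5)) — 6 moves in all.
Check: all required cells visited.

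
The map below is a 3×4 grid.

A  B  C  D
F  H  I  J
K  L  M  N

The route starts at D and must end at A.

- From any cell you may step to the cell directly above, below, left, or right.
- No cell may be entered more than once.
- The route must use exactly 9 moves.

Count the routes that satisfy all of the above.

11

Need simple routes of exactly 9 moves from D to A (Manhattan distance 3, so 3 moves are spent on a detour and 3 undoing it).
Branch systematically from the start, pruning whenever the remaining move budget drops below the Manhattan distance to A or differs from it in parity. Grouping the completions by first move — via J: 6; via C: 5 — and summing: 6 + 5 = 11.
That gives 11 routes.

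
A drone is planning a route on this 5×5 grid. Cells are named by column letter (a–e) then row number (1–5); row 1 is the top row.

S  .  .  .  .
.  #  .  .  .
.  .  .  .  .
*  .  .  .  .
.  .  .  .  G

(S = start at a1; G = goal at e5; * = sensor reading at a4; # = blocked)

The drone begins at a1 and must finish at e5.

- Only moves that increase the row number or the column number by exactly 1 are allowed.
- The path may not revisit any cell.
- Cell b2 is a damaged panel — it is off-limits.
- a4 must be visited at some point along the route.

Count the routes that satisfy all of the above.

5

A right/down-only route from a1 to e5 makes exactly 4 down-moves and 4 right-moves in some order.
With no other constraints that would be C(8,4) = 70 routes.
Split at a4 and multiply the segment counts (each segment already excludes blocked cells): a1→a4: 1; a4→e5: 5; product = 5.
That gives 5 routes.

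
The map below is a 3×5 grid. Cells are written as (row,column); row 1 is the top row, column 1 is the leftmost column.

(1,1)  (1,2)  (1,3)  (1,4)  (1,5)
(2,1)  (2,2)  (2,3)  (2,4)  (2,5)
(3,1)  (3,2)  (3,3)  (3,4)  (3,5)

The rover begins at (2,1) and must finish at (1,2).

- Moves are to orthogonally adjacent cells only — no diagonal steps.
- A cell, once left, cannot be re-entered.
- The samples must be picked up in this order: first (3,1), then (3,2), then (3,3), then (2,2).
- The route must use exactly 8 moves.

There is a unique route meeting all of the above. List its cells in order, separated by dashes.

(2,1) - (3,1) - (3,2) - (3,3) - (3,4) - (2,4) - (2,3) - (2,2) - (1,2)

The waypoints must appear in the order (3,1), (3,2), (3,3), (2,2), with no cell reused.
Route from (2,1): down 1 to (3,1), right 3 to (3,4), up 1 to (2,4), left 2 to (2,2), up 1 to (1,2) — 8 moves in all.
Check: order respected ((3,1) at step 1, (3,2) at step 2, (3,3) at step 3, (2,2) at step 7); 8 moves as required.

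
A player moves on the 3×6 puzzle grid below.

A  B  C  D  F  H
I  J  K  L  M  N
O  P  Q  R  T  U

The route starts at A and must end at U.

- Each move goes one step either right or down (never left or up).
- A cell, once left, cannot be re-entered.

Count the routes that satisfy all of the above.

A right/down-only route from A to U makes exactly 2 down-moves and 5 right-moves in some order.
With no other constraints that would be C(7,2) = 21 routes.
That gives 21 routes.

21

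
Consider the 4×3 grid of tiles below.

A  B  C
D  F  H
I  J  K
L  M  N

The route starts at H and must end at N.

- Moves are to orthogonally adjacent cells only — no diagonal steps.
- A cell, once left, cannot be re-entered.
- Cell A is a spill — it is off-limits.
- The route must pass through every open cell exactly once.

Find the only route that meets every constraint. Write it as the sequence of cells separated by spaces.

H C B F D I L M J K N

Need to visit all 11 open cells exactly once, starting at H and ending at N.
Route from H: up 1 to C, left 1 to B, down 1 to F, left 1 to D, down 2 to L, right 1 to M, up 1 to J, right 1 to K, down 1 to N — 10 moves in all.
Check: all 11 open cells covered.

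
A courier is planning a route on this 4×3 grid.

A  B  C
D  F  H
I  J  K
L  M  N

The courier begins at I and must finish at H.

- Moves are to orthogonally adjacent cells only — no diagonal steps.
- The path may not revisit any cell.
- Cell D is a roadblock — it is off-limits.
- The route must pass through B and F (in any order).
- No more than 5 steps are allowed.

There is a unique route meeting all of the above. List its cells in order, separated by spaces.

I J F B C H

The budget equals the shortest possible length, so every move has to be on a shortest route through the required cells.
Route from I: right 1 to J, up 2 to B, right 1 to C, down 1 to H — 5 moves in all.
Check: all required cells visited; 5 ≤ 5 moves.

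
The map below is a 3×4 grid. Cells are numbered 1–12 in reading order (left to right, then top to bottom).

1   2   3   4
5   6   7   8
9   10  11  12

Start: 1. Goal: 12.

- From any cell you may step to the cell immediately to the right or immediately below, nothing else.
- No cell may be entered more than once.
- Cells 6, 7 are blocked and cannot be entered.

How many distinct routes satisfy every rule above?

A right/down-only route from 1 to 12 makes exactly 2 down-moves and 3 right-moves in some order.
With no other constraints that would be C(5,2) = 10 routes.
Subtract routes through each blocked cell (inclusion–exclusion for overlaps): − through 6: 6 − through 7: 6 + through 6&7: 4 → 2.
That gives 2 routes.

2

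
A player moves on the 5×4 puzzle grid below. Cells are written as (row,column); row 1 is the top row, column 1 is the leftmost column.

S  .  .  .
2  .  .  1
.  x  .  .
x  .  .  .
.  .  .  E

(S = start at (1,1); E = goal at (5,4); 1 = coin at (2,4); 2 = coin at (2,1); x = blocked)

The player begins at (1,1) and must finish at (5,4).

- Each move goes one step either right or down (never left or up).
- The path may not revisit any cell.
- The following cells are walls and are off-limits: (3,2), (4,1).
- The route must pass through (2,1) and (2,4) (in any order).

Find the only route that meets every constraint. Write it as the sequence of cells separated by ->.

(1,1) -> (2,1) -> (2,2) -> (2,3) -> (2,4) -> (3,4) -> (4,4) -> (5,4)

Moves only go right or down, so the column and row indices never decrease.
Route from (1,1): down to (2,1), 3× right (reaching (2,4)), 3× down (reaching (5,4)) — 7 moves in all.
Check: all required cells visited.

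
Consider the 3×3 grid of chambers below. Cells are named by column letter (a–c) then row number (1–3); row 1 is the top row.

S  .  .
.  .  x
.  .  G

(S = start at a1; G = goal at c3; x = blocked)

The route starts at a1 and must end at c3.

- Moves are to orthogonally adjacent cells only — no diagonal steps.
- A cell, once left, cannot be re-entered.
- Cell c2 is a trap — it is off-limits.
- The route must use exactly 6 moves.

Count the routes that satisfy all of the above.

Need simple routes of exactly 6 moves from a1 to c3 (Manhattan distance 4, so 1 moves are spent on a detour and 1 undoing it).
Enumerating: a1 b1 b2 a2 a3 b3 c3.
That gives 1 route.

1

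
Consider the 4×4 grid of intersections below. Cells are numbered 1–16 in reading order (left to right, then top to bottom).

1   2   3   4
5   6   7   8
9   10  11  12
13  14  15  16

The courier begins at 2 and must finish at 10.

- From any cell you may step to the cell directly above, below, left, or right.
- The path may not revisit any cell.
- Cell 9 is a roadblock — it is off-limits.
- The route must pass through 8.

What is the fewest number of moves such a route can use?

Any route passes through 8 somewhere between 2 and 10. Summing Manhattan distances along the two legs (2 → 8 → 10) gives a lower bound of 3 + 3 = 6 moves.
A route of 6 moves achieves this: 2 → 6 → 7 → 8 → 12 → 11 → 10.
Since 6 matches the lower bound, it is optimal.

6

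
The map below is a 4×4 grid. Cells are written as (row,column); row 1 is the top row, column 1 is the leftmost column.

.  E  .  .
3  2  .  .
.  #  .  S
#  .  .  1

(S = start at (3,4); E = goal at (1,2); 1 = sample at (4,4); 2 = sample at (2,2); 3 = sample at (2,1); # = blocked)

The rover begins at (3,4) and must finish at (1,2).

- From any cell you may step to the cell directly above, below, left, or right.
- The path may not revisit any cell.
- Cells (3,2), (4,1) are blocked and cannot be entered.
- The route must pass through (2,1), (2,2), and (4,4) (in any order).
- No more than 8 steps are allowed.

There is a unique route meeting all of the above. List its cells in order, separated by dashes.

The budget equals the shortest possible length, so every move has to be on a shortest route through the required cells.
Route from (3,4): down 1 to (4,4), left 1 to (4,3), up 2 to (2,3), left 2 to (2,1), up 1 to (1,1), right 1 to (1,2) — 8 moves in all.
Check: all required cells visited; 8 ≤ 8 moves.

(3,4) - (4,4) - (4,3) - (3,3) - (2,3) - (2,2) - (2,1) - (1,1) - (1,2)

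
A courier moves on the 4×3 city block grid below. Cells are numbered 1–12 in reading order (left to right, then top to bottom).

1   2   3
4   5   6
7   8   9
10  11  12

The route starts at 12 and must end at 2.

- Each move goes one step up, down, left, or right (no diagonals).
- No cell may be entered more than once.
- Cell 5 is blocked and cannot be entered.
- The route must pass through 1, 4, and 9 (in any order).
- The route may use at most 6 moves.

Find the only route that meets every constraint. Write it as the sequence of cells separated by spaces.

12 9 8 7 4 1 2

The budget equals the shortest possible length, so every move has to be on a shortest route through the required cells.
Route from 12: up 1 to 9, left 2 to 7, up 2 to 1, right 1 to 2 — 6 moves in all.
Check: all required cells visited; 6 ≤ 6 moves.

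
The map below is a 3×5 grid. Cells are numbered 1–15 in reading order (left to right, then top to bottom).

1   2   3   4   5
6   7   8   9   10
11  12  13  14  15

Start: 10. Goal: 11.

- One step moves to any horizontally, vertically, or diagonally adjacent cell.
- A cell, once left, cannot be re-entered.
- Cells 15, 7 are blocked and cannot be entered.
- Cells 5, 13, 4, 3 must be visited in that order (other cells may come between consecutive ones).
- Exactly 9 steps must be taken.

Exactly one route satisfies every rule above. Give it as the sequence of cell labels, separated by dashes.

The waypoints must appear in the order 5, 13, 4, 3, with no cell reused.
Route from 10: up 1 to 5, down-left 2 to 13, up 1 to 8, up-right 1 to 4, left 2 to 2, down-left 1 to 6, down 1 to 11 — 9 moves in all.
Check: order respected (5 at step 1, 13 at step 3, 4 at step 5, 3 at step 6); 9 moves as required.

10 - 5 - 9 - 13 - 8 - 4 - 3 - 2 - 6 - 11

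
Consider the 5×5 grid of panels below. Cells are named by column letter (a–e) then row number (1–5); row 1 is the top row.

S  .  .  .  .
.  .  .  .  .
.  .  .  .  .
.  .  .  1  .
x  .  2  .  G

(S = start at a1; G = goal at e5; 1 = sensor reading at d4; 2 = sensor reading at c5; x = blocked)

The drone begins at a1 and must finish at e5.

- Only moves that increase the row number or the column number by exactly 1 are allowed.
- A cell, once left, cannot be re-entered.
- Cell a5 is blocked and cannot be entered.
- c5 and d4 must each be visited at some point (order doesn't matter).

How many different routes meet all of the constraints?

0

A right/down-only route from a1 to e5 makes exactly 4 down-moves and 4 right-moves in some order.
With no other constraints that would be C(8,4) = 70 routes.
c5 is below but to the left of d4: going d4 → c5 would need a leftward move and c5 → d4 an upward move, so no right/down-only route can visit both required cells.
No route satisfies every constraint, so the count is 0.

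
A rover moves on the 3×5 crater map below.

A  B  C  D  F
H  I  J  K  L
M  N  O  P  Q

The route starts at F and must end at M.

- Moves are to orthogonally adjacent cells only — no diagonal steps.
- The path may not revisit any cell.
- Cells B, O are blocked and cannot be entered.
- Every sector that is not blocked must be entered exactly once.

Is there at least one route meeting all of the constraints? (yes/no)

Cell A has only one open neighbour but is neither the start nor the goal, so a Hamiltonian route would have to both enter and leave it through the same neighbour — impossible without revisiting.

no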